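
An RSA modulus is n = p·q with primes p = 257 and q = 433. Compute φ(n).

φ(111281) = 111281 · (1 − 1/257) · (1 − 1/433)
       = 111281 · 110592/111281 = 110592.

110592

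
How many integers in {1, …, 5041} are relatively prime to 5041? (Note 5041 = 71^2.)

4970

φ(71^2) = 71^1·(71−1) = 71·70 = 4970.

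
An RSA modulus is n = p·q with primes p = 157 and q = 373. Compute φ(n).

58032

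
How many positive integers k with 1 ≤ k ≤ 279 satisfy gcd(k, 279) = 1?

First factor: 279 = 3**2 × 31.
φ(279) = 279 · (1 − 1/3) · (1 − 1/31)
       = 279 · 60/93 = 180.

180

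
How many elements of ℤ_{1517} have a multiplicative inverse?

1517 = 37 * 41.
φ(1517) = 1517 · (1 − 1/37) · (1 − 1/41)
       = 1517 · 1440/1517 = 1440.

1440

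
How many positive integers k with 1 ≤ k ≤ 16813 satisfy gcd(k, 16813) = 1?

Prime factorization: 16813 = 17 · 23 · 43.
φ(16813) = 16813 · (1 − 1/17) · (1 − 1/23) · (1 − 1/43)
       = 16813 · 14784/16813 = 14784.

14784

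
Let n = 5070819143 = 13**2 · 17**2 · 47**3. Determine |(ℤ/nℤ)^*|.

φ(13^2) = 13^1·(13−1) = 13·12 = 156.
φ(17^2) = 17^1·(17−1) = 17·16 = 272.
φ(47^3) = 47^2·(47−1) = 2209·46 = 101614.
Multiply: 156 · 272 · 101614 = 4311685248.

4311685248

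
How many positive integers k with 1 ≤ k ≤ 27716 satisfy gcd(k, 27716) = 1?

Prime factorization: 27716 = 2^2 * 13^2 * 41.
φ(27716) = 27716 · (1 − 1/2) · (1 − 1/13) · (1 − 1/41)
       = 27716 · 480/1066 = 12480.

12480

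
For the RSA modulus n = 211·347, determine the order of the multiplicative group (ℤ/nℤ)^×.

φ(211) = 211 − 1 = 210.
φ(347) = 347 − 1 = 346.
Multiply: 210 · 346 = 72660.

72660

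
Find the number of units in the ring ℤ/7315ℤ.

Prime factorization: 7315 = 5 × 7 × 11 × 19.
φ(5) = 5 − 1 = 4.
φ(7) = 7 − 1 = 6.
φ(11) = 11 − 1 = 10.
φ(19) = 19 − 1 = 18.
Multiply: 4 · 6 · 10 · 18 = 4320.

4320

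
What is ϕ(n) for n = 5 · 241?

φ(1205) = 1205 · (1 − 1/5) · (1 − 1/241)
       = 1205 · 960/1205 = 960.

960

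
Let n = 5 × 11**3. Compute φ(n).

4840

φ(5) = 5 − 1 = 4.
φ(11^3) = 11^3 − 11^2 = 1331 − 121 = 1210.
Multiply: 4 · 1210 = 4840.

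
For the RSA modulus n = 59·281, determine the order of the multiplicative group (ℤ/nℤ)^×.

16240

φ(pq) = (p−1)(q−1) = 58 · 280 = 16240.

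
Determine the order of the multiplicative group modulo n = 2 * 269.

φ(538) = 538 · (1 − 1/2) · (1 − 1/269)
       = 538 · 268/538 = 268.

268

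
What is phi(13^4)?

26364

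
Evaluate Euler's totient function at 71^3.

φ(71^3) = 71^3 − 71^2 = 357911 − 5041 = 352870.

352870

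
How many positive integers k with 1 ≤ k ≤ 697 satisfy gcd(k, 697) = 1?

640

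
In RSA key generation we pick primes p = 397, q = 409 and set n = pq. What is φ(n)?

161568

φ(397) = 397 − 1 = 396.
φ(409) = 409 − 1 = 408.
Multiply: 396 · 408 = 161568.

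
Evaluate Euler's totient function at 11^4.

13310

φ(14641) = 14641 · (1 − 1/11)
       = 14641 · 10/11 = 13310.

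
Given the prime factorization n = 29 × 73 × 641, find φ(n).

φ(1356997) = 1356997 · (1 − 1/29) · (1 − 1/73) · (1 − 1/641)
       = 1356997 · 1290240/1356997 = 1290240.

1290240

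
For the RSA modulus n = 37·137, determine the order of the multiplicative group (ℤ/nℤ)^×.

4896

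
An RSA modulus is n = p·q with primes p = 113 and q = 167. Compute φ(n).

18592

For distinct primes, φ(pq) = (p−1)(q−1) = 112 × 166 = 18592.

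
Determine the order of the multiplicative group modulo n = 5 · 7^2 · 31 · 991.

φ(7526645) = 7526645 · (1 − 1/5) · (1 − 1/7) · (1 − 1/31) · (1 − 1/991)
       = 7526645 · 712800/1075235 = 4989600.

4989600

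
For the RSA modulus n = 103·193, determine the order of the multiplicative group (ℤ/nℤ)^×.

19584

φ(19879) = 19879 · (1 − 1/103) · (1 − 1/193)
       = 19879 · 19584/19879 = 19584.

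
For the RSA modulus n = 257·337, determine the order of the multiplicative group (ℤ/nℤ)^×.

86016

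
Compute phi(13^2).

φ(13^2) = 13^2 − 13^1 = 169 − 13 = 156.

156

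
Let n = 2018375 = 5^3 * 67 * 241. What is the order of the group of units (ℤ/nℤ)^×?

φ(5^3) = 5^3 − 5^2 = 125 − 25 = 100.
φ(67) = 67 − 1 = 66.
φ(241) = 241 − 1 = 240.
Multiply: 100 · 66 · 240 = 1584000.

1584000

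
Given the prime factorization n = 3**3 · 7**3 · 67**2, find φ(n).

23401224

φ(41572629) = 41572629 · (1 − 1/3) · (1 − 1/7) · (1 − 1/67)
       = 41572629 · 792/1407 = 23401224.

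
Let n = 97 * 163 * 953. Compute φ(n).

φ(97) = 97 − 1 = 96.
φ(163) = 163 − 1 = 162.
φ(953) = 953 − 1 = 952.
φ(15067883) = 96 × 162 × 952 = 14805504.

14805504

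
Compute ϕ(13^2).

156

φ(13^2) = 13^2 − 13^1 = 169 − 13 = 156.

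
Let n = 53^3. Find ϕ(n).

146068

φ(53^3) = 53^2·(53−1) = 2809·52 = 146068.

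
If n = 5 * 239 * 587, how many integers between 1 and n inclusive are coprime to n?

φ(701465) = 701465 · (1 − 1/5) · (1 − 1/239) · (1 − 1/587)
       = 701465 · 557872/701465 = 557872.

557872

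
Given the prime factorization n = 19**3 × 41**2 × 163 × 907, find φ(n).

φ(19^3) = 19^3 − 19^2 = 6859 − 361 = 6498.
φ(41^2) = 41^1·(41−1) = 41·40 = 1640.
φ(163) = 163 − 1 = 162.
φ(907) = 907 − 1 = 906.
Since φ is multiplicative, φ(1704603625339) = 6498 · 1640 · 162 · 906 = 1564108107840.

1564108107840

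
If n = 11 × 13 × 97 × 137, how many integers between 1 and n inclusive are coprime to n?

1566720

φ(1900327) = 1900327 · (1 − 1/11) · (1 − 1/13) · (1 − 1/97) · (1 − 1/137)
       = 1900327 · 1566720/1900327 = 1566720.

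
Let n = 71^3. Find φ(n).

φ(357911) = 357911 · (1 − 1/71)
       = 357911 · 70/71 = 352870.

352870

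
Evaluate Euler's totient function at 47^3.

101614

φ(103823) = 103823 · (1 − 1/47)
       = 103823 · 46/47 = 101614.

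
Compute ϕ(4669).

3696

4669 = 7 * 23 * 29.
φ(4669) = 4669 · (1 − 1/7) · (1 − 1/23) · (1 − 1/29)
       = 4669 · 3696/4669 = 3696.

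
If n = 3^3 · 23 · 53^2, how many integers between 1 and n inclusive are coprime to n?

1091376

φ(3^3) = 3^3 − 3^2 = 27 − 9 = 18.
φ(23) = 23 − 1 = 22.
φ(53^2) = 53^1·(53−1) = 53·52 = 2756.
Since φ is multiplicative, φ(1744389) = 18 · 22 · 2756 = 1091376.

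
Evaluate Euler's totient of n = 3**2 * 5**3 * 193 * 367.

φ(79684875) = 79684875 · (1 − 1/3) · (1 − 1/5) · (1 − 1/193) · (1 − 1/367)
       = 79684875 · 562176/1062465 = 42163200.

42163200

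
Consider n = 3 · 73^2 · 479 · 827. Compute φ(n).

φ(6332978271) = 6332978271 · (1 − 1/3) · (1 − 1/73) · (1 − 1/479) · (1 − 1/827)
       = 6332978271 · 56855232/86753127 = 4150431936.

4150431936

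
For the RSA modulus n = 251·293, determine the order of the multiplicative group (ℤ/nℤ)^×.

φ(n) = (p − 1)(q − 1) = (251−1)(293−1) = 250·292 = 73000.

73000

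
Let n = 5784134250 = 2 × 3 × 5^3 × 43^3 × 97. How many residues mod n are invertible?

φ(2) = 2 − 1 = 1.
φ(3) = 3 − 1 = 2.
φ(5^3) = 5^2·(5−1) = 25·4 = 100.
φ(43^3) = 43^2·(43−1) = 1849·42 = 77658.
φ(97) = 97 − 1 = 96.
Multiply: 1 · 2 · 100 · 77658 · 96 = 1491033600.

1491033600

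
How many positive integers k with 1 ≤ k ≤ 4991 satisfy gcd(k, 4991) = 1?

3960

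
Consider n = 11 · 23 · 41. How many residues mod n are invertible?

φ(10373) = 10373 · (1 − 1/11) · (1 − 1/23) · (1 − 1/41)
       = 10373 · 8800/10373 = 8800.

8800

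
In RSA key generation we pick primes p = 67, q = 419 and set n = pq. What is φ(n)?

27588

φ(pq) = (p−1)(q−1) = 66 · 418 = 27588.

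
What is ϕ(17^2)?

φ(289) = 289 · (1 − 1/17)
       = 289 · 16/17 = 272.

272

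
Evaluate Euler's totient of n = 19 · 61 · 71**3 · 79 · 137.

φ(4489584402727) = 4489584402727 · (1 − 1/19) · (1 − 1/61) · (1 − 1/71) · (1 − 1/79) · (1 − 1/137)
       = 4489584402727 · 801964800/890613847 = 4042704556800.

4042704556800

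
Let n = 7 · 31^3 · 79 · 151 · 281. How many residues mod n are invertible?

566682480000

φ(699026242313) = 699026242313 · (1 − 1/7) · (1 − 1/31) · (1 − 1/79) · (1 − 1/151) · (1 − 1/281)
       = 699026242313 · 589680000/727394633 = 566682480000.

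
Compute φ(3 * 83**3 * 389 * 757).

φ(3) = 3 − 1 = 2.
φ(83^3) = 83^2·(83−1) = 6889·82 = 564898.
φ(389) = 389 − 1 = 388.
φ(757) = 757 − 1 = 756.
φ(505127499753) = 2 × 564898 × 388 × 756 = 331400801088.

331400801088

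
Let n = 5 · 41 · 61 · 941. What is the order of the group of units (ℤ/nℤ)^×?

9024000

φ(11767205) = 11767205 · (1 − 1/5) · (1 − 1/41) · (1 − 1/61) · (1 − 1/941)
       = 11767205 · 9024000/11767205 = 9024000.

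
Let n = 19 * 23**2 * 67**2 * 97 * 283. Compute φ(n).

1090340393472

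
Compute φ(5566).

2420

First factor: 5566 = 2 · 11^2 · 23.
φ(5566) = 5566 · (1 − 1/2) · (1 − 1/11) · (1 − 1/23)
       = 5566 · 220/506 = 2420.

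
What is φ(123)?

Prime factorization: 123 = 3 × 41.
φ(3) = 3 − 1 = 2.
φ(41) = 41 − 1 = 40.
Multiply: 2 · 40 = 80.

80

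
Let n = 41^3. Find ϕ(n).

67240

φ(68921) = 68921 · (1 − 1/41)
       = 68921 · 40/41 = 67240.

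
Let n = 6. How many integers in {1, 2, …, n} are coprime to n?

2

Prime factorization: 6 = 2 · 3.
φ(6) = 6 · (1 − 1/2) · (1 − 1/3)
       = 6 · 2/6 = 2.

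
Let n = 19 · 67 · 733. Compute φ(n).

869616

φ(19) = 19 − 1 = 18.
φ(67) = 67 − 1 = 66.
φ(733) = 733 − 1 = 732.
Multiply: 18 · 66 · 732 = 869616.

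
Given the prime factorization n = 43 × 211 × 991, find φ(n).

φ(8991343) = 8991343 · (1 − 1/43) · (1 − 1/211) · (1 − 1/991)
       = 8991343 · 8731800/8991343 = 8731800.

8731800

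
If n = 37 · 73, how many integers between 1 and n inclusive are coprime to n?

φ(37) = 37 − 1 = 36.
φ(73) = 73 − 1 = 72.
Multiply: 36 · 72 = 2592.

2592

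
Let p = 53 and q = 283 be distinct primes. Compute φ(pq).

14664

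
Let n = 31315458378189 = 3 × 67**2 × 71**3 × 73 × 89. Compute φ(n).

19773276526080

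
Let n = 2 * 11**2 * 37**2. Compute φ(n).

146520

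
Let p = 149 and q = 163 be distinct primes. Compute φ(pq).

23976

For distinct primes, φ(pq) = (p−1)(q−1) = 148 × 162 = 23976.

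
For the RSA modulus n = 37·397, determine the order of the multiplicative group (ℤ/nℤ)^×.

φ(37) = 37 − 1 = 36.
φ(397) = 397 − 1 = 396.
φ(14689) = 36 × 396 = 14256.

14256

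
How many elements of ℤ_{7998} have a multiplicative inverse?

2520

First factor: 7998 = 2 × 3 × 31 × 43.
φ(2) = 2 − 1 = 1.
φ(3) = 3 − 1 = 2.
φ(31) = 31 − 1 = 30.
φ(43) = 43 − 1 = 42.
Multiply: 1 · 2 · 30 · 42 = 2520.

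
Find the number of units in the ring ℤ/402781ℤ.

338688

Factor 402781: 402781 = 17 · 19 · 29 · 43.
φ(402781) = 402781 · (1 − 1/17) · (1 − 1/19) · (1 − 1/29) · (1 − 1/43)
       = 402781 · 338688/402781 = 338688.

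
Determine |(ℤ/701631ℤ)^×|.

381024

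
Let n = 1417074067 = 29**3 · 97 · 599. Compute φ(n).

1351843584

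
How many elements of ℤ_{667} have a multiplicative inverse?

616

Factor 667: 667 = 23 · 29.
φ(23) = 23 − 1 = 22.
φ(29) = 29 − 1 = 28.
Multiply: 22 · 28 = 616.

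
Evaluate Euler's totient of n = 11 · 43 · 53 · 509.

11094720

φ(12760121) = 12760121 · (1 − 1/11) · (1 − 1/43) · (1 − 1/53) · (1 − 1/509)
       = 12760121 · 11094720/12760121 = 11094720.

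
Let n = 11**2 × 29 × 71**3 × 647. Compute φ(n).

702098381600

φ(812573575253) = 812573575253 · (1 − 1/11) · (1 − 1/29) · (1 − 1/71) · (1 − 1/647)
       = 812573575253 · 12661600/14653903 = 702098381600.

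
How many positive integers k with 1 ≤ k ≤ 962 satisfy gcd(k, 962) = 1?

432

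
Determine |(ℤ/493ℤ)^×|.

448

Factor 493: 493 = 17 × 29.
φ(493) = 493 · (1 − 1/17) · (1 − 1/29)
       = 493 · 448/493 = 448.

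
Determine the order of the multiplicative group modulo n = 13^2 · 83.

φ(13^2) = 13^2 − 13^1 = 169 − 13 = 156.
φ(83) = 83 − 1 = 82.
Since φ is multiplicative, φ(14027) = 156 · 82 = 12792.

12792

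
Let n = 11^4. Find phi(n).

φ(14641) = 14641 · (1 − 1/11)
       = 14641 · 10/11 = 13310.

13310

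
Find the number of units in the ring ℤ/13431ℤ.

7920

Factor 13431: 13431 = 3 * 11^2 * 37.
φ(3) = 3 − 1 = 2.
φ(11^2) = 11^1·(11−1) = 11·10 = 110.
φ(37) = 37 − 1 = 36.
Multiply: 2 · 110 · 36 = 7920.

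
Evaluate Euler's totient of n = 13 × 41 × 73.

34560

φ(38909) = 38909 · (1 − 1/13) · (1 − 1/41) · (1 − 1/73)
       = 38909 · 34560/38909 = 34560.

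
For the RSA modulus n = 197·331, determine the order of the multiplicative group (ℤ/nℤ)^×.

φ(n) = (p − 1)(q − 1) = (197−1)(331−1) = 196·330 = 64680.

64680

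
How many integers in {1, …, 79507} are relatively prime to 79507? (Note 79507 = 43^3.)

77658

φ(43^3) = 43^2·(43−1) = 1849·42 = 77658.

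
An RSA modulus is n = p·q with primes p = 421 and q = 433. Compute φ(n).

181440

φ(pq) = (p−1)(q−1) = 420 · 432 = 181440.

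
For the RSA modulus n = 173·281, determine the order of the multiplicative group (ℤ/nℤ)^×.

48160

φ(48613) = 48613 · (1 − 1/173) · (1 − 1/281)
       = 48613 · 48160/48613 = 48160.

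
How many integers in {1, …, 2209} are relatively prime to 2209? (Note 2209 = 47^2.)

φ(2209) = 2209 · (1 − 1/47)
       = 2209 · 46/47 = 2162.

2162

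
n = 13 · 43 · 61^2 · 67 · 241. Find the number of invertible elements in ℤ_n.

29219097600

φ(13) = 13 − 1 = 12.
φ(43) = 43 − 1 = 42.
φ(61^2) = 61^2 − 61^1 = 3721 − 61 = 3660.
φ(67) = 67 − 1 = 66.
φ(241) = 241 − 1 = 240.
φ(33586389733) = 12 × 42 × 3660 × 66 × 240 = 29219097600.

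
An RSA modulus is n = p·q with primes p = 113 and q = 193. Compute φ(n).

φ(pq) = (p−1)(q−1) = 112 · 192 = 21504.

21504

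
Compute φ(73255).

44352

Prime factorization: 73255 = 5 · 7^2 · 13 · 23.
φ(5) = 5 − 1 = 4.
φ(7^2) = 7^2 − 7^1 = 49 − 7 = 42.
φ(13) = 13 − 1 = 12.
φ(23) = 23 − 1 = 22.
φ(73255) = 4 × 42 × 12 × 22 = 44352.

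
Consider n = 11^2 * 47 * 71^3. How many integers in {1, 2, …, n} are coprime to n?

φ(11^2) = 11^1·(11−1) = 11·10 = 110.
φ(47) = 47 − 1 = 46.
φ(71^3) = 71^2·(71−1) = 5041·70 = 352870.
Since φ is multiplicative, φ(2035439857) = 110 · 46 · 352870 = 1785522200.

1785522200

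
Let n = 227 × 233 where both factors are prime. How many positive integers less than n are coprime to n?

φ(227) = 227 − 1 = 226.
φ(233) = 233 − 1 = 232.
φ(52891) = 226 × 232 = 52432.

52432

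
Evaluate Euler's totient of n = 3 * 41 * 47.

3680

φ(5781) = 5781 · (1 − 1/3) · (1 − 1/41) · (1 − 1/47)
       = 5781 · 3680/5781 = 3680.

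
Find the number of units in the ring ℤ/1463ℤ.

1463 = 7 · 11 · 19.
φ(7) = 7 − 1 = 6.
φ(11) = 11 − 1 = 10.
φ(19) = 19 − 1 = 18.
Since φ is multiplicative, φ(1463) = 6 · 10 · 18 = 1080.

1080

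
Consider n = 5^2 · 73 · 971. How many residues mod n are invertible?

1396800

φ(1772075) = 1772075 · (1 − 1/5) · (1 − 1/73) · (1 − 1/971)
       = 1772075 · 279360/354415 = 1396800.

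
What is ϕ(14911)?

12960

Factor 14911: 14911 = 13 × 31 × 37.
φ(14911) = 14911 · (1 − 1/13) · (1 − 1/31) · (1 − 1/37)
       = 14911 · 12960/14911 = 12960.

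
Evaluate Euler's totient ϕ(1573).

1320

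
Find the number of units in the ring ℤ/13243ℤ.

11520

First factor: 13243 = 17 · 19 · 41.
φ(17) = 17 − 1 = 16.
φ(19) = 19 − 1 = 18.
φ(41) = 41 − 1 = 40.
φ(13243) = 16 × 18 × 40 = 11520.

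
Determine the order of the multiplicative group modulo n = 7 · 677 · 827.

φ(7) = 7 − 1 = 6.
φ(677) = 677 − 1 = 676.
φ(827) = 827 − 1 = 826.
Multiply: 6 · 676 · 826 = 3350256.

3350256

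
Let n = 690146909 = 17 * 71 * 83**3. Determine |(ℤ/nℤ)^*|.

632685760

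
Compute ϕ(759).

440

759 = 3 × 11 × 23.
φ(759) = 759 · (1 − 1/3) · (1 − 1/11) · (1 − 1/23)
       = 759 · 440/759 = 440.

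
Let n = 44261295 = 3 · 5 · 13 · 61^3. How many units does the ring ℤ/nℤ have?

φ(3) = 3 − 1 = 2.
φ(5) = 5 − 1 = 4.
φ(13) = 13 − 1 = 12.
φ(61^3) = 61^3 − 61^2 = 226981 − 3721 = 223260.
Since φ is multiplicative, φ(44261295) = 2 · 4 · 12 · 223260 = 21432960.

21432960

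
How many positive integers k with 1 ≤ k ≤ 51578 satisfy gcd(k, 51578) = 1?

23040

First factor: 51578 = 2 * 17 * 37 * 41.
φ(2) = 2 − 1 = 1.
φ(17) = 17 − 1 = 16.
φ(37) = 37 − 1 = 36.
φ(41) = 41 − 1 = 40.
Since φ is multiplicative, φ(51578) = 1 · 16 · 36 · 40 = 23040.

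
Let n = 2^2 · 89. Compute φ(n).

φ(356) = 356 · (1 − 1/2) · (1 − 1/89)
       = 356 · 88/178 = 176.

176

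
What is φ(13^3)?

2028

φ(2197) = 2197 · (1 − 1/13)
       = 2197 · 12/13 = 2028.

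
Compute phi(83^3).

φ(571787) = 571787 · (1 − 1/83)
       = 571787 · 82/83 = 564898.

564898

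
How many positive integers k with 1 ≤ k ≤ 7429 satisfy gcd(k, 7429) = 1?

First factor: 7429 = 17 * 19 * 23.
φ(7429) = 7429 · (1 − 1/17) · (1 − 1/19) · (1 − 1/23)
       = 7429 · 6336/7429 = 6336.

6336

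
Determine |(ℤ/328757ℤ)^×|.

261360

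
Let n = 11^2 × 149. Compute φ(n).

16280

φ(11^2) = 11^2 − 11^1 = 121 − 11 = 110.
φ(149) = 149 − 1 = 148.
Since φ is multiplicative, φ(18029) = 110 · 148 = 16280.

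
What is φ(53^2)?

2756

φ(2809) = 2809 · (1 − 1/53)
       = 2809 · 52/53 = 2756.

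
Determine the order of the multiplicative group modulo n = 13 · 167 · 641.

φ(1391611) = 1391611 · (1 − 1/13) · (1 − 1/167) · (1 − 1/641)
       = 1391611 · 1274880/1391611 = 1274880.

1274880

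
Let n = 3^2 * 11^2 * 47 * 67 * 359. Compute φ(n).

717346080

φ(3^2) = 3^2 − 3^1 = 9 − 3 = 6.
φ(11^2) = 11^1·(11−1) = 11·10 = 110.
φ(47) = 47 − 1 = 46.
φ(67) = 67 − 1 = 66.
φ(359) = 359 − 1 = 358.
Multiply: 6 · 110 · 46 · 66 · 358 = 717346080.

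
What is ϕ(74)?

74 = 2 · 37.
φ(74) = 74 · (1 − 1/2) · (1 − 1/37)
       = 74 · 36/74 = 36.

36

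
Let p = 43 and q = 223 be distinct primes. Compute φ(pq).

9324

For distinct primes, φ(pq) = (p−1)(q−1) = 42 × 222 = 9324.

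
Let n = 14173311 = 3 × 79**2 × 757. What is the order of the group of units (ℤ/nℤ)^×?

9316944

φ(14173311) = 14173311 · (1 − 1/3) · (1 − 1/79) · (1 − 1/757)
       = 14173311 · 117936/179409 = 9316944.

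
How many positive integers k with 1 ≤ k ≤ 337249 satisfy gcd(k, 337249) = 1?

277200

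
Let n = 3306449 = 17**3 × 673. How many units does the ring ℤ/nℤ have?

3107328

φ(3306449) = 3306449 · (1 − 1/17) · (1 − 1/673)
       = 3306449 · 10752/11441 = 3107328.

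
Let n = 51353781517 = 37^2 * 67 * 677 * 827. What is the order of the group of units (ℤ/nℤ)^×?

φ(37^2) = 37^1·(37−1) = 37·36 = 1332.
φ(67) = 67 − 1 = 66.
φ(677) = 677 − 1 = 676.
φ(827) = 827 − 1 = 826.
Multiply: 1332 · 66 · 676 · 826 = 49087950912.

49087950912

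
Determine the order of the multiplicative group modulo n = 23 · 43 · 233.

214368

φ(230437) = 230437 · (1 − 1/23) · (1 − 1/43) · (1 − 1/233)
       = 230437 · 214368/230437 = 214368.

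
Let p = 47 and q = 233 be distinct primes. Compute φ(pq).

10672

φ(n) = (p − 1)(q − 1) = (47−1)(233−1) = 46·232 = 10672.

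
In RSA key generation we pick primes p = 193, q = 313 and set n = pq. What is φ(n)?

59904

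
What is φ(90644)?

Prime factorization: 90644 = 2^2 * 17 * 31 * 43.
φ(2^2) = 2^1·(2−1) = 2·1 = 2.
φ(17) = 17 − 1 = 16.
φ(31) = 31 − 1 = 30.
φ(43) = 43 − 1 = 42.
Multiply: 2 · 16 · 30 · 42 = 40320.

40320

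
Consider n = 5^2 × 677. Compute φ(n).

13520

φ(16925) = 16925 · (1 − 1/5) · (1 − 1/677)
       = 16925 · 2704/3385 = 13520.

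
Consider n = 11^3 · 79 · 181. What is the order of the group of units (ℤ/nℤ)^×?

16988400

φ(19031969) = 19031969 · (1 − 1/11) · (1 − 1/79) · (1 − 1/181)
       = 19031969 · 140400/157289 = 16988400.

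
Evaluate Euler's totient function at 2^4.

8

φ(2^4) = 2^4 − 2^3 = 16 − 8 = 8.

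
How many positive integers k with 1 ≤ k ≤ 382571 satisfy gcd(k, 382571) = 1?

382571 = 7 · 31 · 41 · 43.
φ(7) = 7 − 1 = 6.
φ(31) = 31 − 1 = 30.
φ(41) = 41 − 1 = 40.
φ(43) = 43 − 1 = 42.
Multiply: 6 · 30 · 40 · 42 = 302400.

302400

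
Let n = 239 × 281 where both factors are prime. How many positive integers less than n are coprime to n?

φ(n) = (p − 1)(q − 1) = (239−1)(281−1) = 238·280 = 66640.

66640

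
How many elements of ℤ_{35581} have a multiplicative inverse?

First factor: 35581 = 7 × 13 × 17 × 23.
φ(7) = 7 − 1 = 6.
φ(13) = 13 − 1 = 12.
φ(17) = 17 − 1 = 16.
φ(23) = 23 − 1 = 22.
φ(35581) = 6 × 12 × 16 × 22 = 25344.

25344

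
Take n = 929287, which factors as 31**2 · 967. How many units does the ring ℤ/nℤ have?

898380

φ(929287) = 929287 · (1 − 1/31) · (1 − 1/967)
       = 929287 · 28980/29977 = 898380.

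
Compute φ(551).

504

Factor 551: 551 = 19 * 29.
φ(19) = 19 − 1 = 18.
φ(29) = 29 − 1 = 28.
Multiply: 18 · 28 = 504.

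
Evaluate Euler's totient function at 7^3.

φ(7^3) = 7^2·(7−1) = 49·6 = 294.

294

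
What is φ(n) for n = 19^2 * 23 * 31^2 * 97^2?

65159043840

φ(19^2) = 19^1·(19−1) = 19·18 = 342.
φ(23) = 23 − 1 = 22.
φ(31^2) = 31^2 − 31^1 = 961 − 31 = 930.
φ(97^2) = 97^1·(97−1) = 97·96 = 9312.
Multiply: 342 · 22 · 930 · 9312 = 65159043840.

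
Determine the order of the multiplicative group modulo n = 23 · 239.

φ(23) = 23 − 1 = 22.
φ(239) = 239 − 1 = 238.
Since φ is multiplicative, φ(5497) = 22 · 238 = 5236.

5236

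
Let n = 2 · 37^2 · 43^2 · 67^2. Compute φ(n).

10637527824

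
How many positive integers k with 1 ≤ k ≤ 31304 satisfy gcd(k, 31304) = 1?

12096

First factor: 31304 = 2**3 × 7 × 13 × 43.
φ(2^3) = 2^3 − 2^2 = 8 − 4 = 4.
φ(7) = 7 − 1 = 6.
φ(13) = 13 − 1 = 12.
φ(43) = 43 − 1 = 42.
φ(31304) = 4 × 6 × 12 × 42 = 12096.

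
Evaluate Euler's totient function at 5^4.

500

φ(5^4) = 5^3·(5−1) = 125·4 = 500.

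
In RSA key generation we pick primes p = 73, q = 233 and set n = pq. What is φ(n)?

φ(pq) = (p−1)(q−1) = 72 · 232 = 16704.

16704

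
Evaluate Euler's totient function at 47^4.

φ(4879681) = 4879681 · (1 − 1/47)
       = 4879681 · 46/47 = 4775858.

4775858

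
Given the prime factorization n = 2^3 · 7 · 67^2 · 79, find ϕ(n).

φ(2^3) = 2^3 − 2^2 = 8 − 4 = 4.
φ(7) = 7 − 1 = 6.
φ(67^2) = 67^1·(67−1) = 67·66 = 4422.
φ(79) = 79 − 1 = 78.
Since φ is multiplicative, φ(19859336) = 4 · 6 · 4422 · 78 = 8277984.

8277984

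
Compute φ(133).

108

133 = 7 * 19.
φ(133) = 133 · (1 − 1/7) · (1 − 1/19)
       = 133 · 108/133 = 108.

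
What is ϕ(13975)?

Factor 13975: 13975 = 5^2 · 13 · 43.
φ(5^2) = 5^1·(5−1) = 5·4 = 20.
φ(13) = 13 − 1 = 12.
φ(43) = 43 − 1 = 42.
Since φ is multiplicative, φ(13975) = 20 · 12 · 42 = 10080.

10080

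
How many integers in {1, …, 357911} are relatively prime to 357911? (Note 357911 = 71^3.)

φ(71^3) = 71^3 − 71^2 = 357911 − 5041 = 352870.

352870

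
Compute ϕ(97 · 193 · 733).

13492224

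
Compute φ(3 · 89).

176

φ(267) = 267 · (1 − 1/3) · (1 − 1/89)
       = 267 · 176/267 = 176.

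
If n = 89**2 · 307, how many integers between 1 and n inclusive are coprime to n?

2396592

φ(89^2) = 89^2 − 89^1 = 7921 − 89 = 7832.
φ(307) = 307 − 1 = 306.
φ(2431747) = 7832 × 306 = 2396592.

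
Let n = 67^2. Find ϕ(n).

4422

φ(67^2) = 67^2 − 67^1 = 4489 − 67 = 4422.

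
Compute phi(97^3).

φ(912673) = 912673 · (1 − 1/97)
       = 912673 · 96/97 = 903264.

903264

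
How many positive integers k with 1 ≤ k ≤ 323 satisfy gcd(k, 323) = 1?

288

Prime factorization: 323 = 17 · 19.
φ(323) = 323 · (1 − 1/17) · (1 − 1/19)
       = 323 · 288/323 = 288.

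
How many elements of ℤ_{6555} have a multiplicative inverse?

6555 = 3 · 5 · 19 · 23.
φ(3) = 3 − 1 = 2.
φ(5) = 5 − 1 = 4.
φ(19) = 19 − 1 = 18.
φ(23) = 23 − 1 = 22.
φ(6555) = 2 × 4 × 18 × 22 = 3168.

3168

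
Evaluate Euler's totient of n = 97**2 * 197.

1825152

φ(1853573) = 1853573 · (1 − 1/97) · (1 − 1/197)
       = 1853573 · 18816/19109 = 1825152.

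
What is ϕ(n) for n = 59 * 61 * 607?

2108880

φ(59) = 59 − 1 = 58.
φ(61) = 61 − 1 = 60.
φ(607) = 607 − 1 = 606.
Multiply: 58 · 60 · 606 = 2108880.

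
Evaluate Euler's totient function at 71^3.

352870

φ(71^3) = 71^2·(71−1) = 5041·70 = 352870.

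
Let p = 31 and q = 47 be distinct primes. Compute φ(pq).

φ(1457) = 1457 · (1 − 1/31) · (1 − 1/47)
       = 1457 · 1380/1457 = 1380.

1380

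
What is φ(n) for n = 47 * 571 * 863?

φ(23160331) = 23160331 · (1 − 1/47) · (1 − 1/571) · (1 − 1/863)
       = 23160331 · 22601640/23160331 = 22601640.

22601640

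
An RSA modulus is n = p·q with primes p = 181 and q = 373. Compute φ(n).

66960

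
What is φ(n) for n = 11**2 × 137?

14960

φ(11^2) = 11^2 − 11^1 = 121 − 11 = 110.
φ(137) = 137 − 1 = 136.
Multiply: 110 · 136 = 14960.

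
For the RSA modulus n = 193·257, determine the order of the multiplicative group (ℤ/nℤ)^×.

For distinct primes, φ(pq) = (p−1)(q−1) = 192 × 256 = 49152.

49152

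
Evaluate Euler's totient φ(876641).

762048

Prime factorization: 876641 = 19 * 29 * 37 * 43.
φ(19) = 19 − 1 = 18.
φ(29) = 29 − 1 = 28.
φ(37) = 37 − 1 = 36.
φ(43) = 43 − 1 = 42.
Multiply: 18 · 28 · 36 · 42 = 762048.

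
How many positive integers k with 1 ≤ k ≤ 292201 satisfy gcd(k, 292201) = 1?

Prime factorization: 292201 = 7 * 13**3 * 19.
φ(292201) = 292201 · (1 − 1/7) · (1 − 1/13) · (1 − 1/19)
       = 292201 · 1296/1729 = 219024.

219024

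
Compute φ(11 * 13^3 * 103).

2068560

φ(11) = 11 − 1 = 10.
φ(13^3) = 13^3 − 13^2 = 2197 − 169 = 2028.
φ(103) = 103 − 1 = 102.
Since φ is multiplicative, φ(2489201) = 10 · 2028 · 102 = 2068560.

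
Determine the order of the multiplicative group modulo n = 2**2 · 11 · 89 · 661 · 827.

φ(2140669652) = 2140669652 · (1 − 1/2) · (1 − 1/11) · (1 − 1/89) · (1 − 1/661) · (1 − 1/827)
       = 2140669652 · 479740800/1070334826 = 959481600.

959481600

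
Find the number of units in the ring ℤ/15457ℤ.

13440

Factor 15457: 15457 = 13 × 29 × 41.
φ(13) = 13 − 1 = 12.
φ(29) = 29 − 1 = 28.
φ(41) = 41 − 1 = 40.
Since φ is multiplicative, φ(15457) = 12 · 28 · 40 = 13440.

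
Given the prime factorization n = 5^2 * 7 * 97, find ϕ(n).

φ(16975) = 16975 · (1 − 1/5) · (1 − 1/7) · (1 − 1/97)
       = 16975 · 2304/3395 = 11520.

11520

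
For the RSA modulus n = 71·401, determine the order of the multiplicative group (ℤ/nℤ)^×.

28000

φ(28471) = 28471 · (1 − 1/71) · (1 − 1/401)
       = 28471 · 28000/28471 = 28000.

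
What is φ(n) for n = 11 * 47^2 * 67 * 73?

102738240

φ(118846409) = 118846409 · (1 − 1/11) · (1 − 1/47) · (1 − 1/67) · (1 − 1/73)
       = 118846409 · 2185920/2528647 = 102738240.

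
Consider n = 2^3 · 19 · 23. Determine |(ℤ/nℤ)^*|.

1584

φ(3496) = 3496 · (1 − 1/2) · (1 − 1/19) · (1 − 1/23)
       = 3496 · 396/874 = 1584.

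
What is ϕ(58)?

58 = 2 * 29.
φ(58) = 58 · (1 − 1/2) · (1 − 1/29)
       = 58 · 28/58 = 28.

28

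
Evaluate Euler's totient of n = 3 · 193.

φ(579) = 579 · (1 − 1/3) · (1 − 1/193)
       = 579 · 384/579 = 384.

384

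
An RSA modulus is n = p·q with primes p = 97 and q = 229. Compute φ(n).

21888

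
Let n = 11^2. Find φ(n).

110

φ(121) = 121 · (1 − 1/11)
       = 121 · 10/11 = 110.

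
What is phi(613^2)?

φ(613^2) = 613^1·(613−1) = 613·612 = 375156.

375156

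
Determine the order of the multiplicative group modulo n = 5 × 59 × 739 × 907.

155121696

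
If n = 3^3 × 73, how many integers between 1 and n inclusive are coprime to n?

1296

φ(3^3) = 3^2·(3−1) = 9·2 = 18.
φ(73) = 73 − 1 = 72.
φ(1971) = 18 × 72 = 1296.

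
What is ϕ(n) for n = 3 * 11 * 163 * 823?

2663280

φ(3) = 3 − 1 = 2.
φ(11) = 11 − 1 = 10.
φ(163) = 163 − 1 = 162.
φ(823) = 823 − 1 = 822.
Since φ is multiplicative, φ(4426917) = 2 · 10 · 162 · 822 = 2663280.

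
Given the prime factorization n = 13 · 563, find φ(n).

6744

φ(13) = 13 − 1 = 12.
φ(563) = 563 − 1 = 562.
Since φ is multiplicative, φ(7319) = 12 · 562 = 6744.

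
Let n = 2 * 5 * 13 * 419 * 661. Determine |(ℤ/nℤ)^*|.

φ(36004670) = 36004670 · (1 − 1/2) · (1 − 1/5) · (1 − 1/13) · (1 − 1/419) · (1 − 1/661)
       = 36004670 · 13242240/36004670 = 13242240.

13242240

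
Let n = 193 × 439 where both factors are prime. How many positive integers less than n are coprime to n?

84096

φ(n) = (p − 1)(q − 1) = (193−1)(439−1) = 192·438 = 84096.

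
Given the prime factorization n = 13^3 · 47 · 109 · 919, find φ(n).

φ(10343557289) = 10343557289 · (1 − 1/13) · (1 − 1/47) · (1 − 1/109) · (1 − 1/919)
       = 10343557289 · 54727488/61204481 = 9248945472.

9248945472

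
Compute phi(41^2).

φ(1681) = 1681 · (1 − 1/41)
       = 1681 · 40/41 = 1640.

1640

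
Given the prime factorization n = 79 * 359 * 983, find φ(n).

27421368

φ(27878863) = 27878863 · (1 − 1/79) · (1 − 1/359) · (1 − 1/983)
       = 27878863 · 27421368/27878863 = 27421368.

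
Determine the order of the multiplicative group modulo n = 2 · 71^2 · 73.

φ(735986) = 735986 · (1 − 1/2) · (1 − 1/71) · (1 − 1/73)
       = 735986 · 5040/10366 = 357840.

357840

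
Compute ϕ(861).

480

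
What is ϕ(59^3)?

201898

φ(59^3) = 59^3 − 59^2 = 205379 − 3481 = 201898.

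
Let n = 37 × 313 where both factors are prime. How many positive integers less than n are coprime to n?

For distinct primes, φ(pq) = (p−1)(q−1) = 36 × 312 = 11232.

11232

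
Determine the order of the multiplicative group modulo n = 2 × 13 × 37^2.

φ(35594) = 35594 · (1 − 1/2) · (1 − 1/13) · (1 − 1/37)
       = 35594 · 432/962 = 15984.

15984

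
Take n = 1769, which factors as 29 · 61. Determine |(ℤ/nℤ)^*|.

φ(1769) = 1769 · (1 − 1/29) · (1 − 1/61)
       = 1769 · 1680/1769 = 1680.

1680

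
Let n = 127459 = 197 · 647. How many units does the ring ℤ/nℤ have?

126616

φ(127459) = 127459 · (1 − 1/197) · (1 − 1/647)
       = 127459 · 126616/127459 = 126616.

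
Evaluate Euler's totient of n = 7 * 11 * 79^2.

369720

φ(7) = 7 − 1 = 6.
φ(11) = 11 − 1 = 10.
φ(79^2) = 79^1·(79−1) = 79·78 = 6162.
φ(480557) = 6 × 10 × 6162 = 369720.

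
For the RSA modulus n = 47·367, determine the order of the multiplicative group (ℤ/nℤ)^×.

φ(47) = 47 − 1 = 46.
φ(367) = 367 − 1 = 366.
Multiply: 46 · 366 = 16836.

16836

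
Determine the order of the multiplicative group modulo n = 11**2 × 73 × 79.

617760

φ(11^2) = 11^2 − 11^1 = 121 − 11 = 110.
φ(73) = 73 − 1 = 72.
φ(79) = 79 − 1 = 78.
Since φ is multiplicative, φ(697807) = 110 · 72 · 78 = 617760.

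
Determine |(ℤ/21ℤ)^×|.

Prime factorization: 21 = 3 · 7.
φ(3) = 3 − 1 = 2.
φ(7) = 7 − 1 = 6.
Multiply: 2 · 6 = 12.

12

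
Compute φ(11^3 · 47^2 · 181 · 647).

φ(11^3) = 11^2·(11−1) = 121·10 = 1210.
φ(47^2) = 47^1·(47−1) = 47·46 = 2162.
φ(181) = 181 − 1 = 180.
φ(647) = 647 − 1 = 646.
Multiply: 1210 · 2162 · 180 · 646 = 304190805600.

304190805600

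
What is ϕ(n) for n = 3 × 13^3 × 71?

φ(467961) = 467961 · (1 − 1/3) · (1 − 1/13) · (1 − 1/71)
       = 467961 · 1680/2769 = 283920.

283920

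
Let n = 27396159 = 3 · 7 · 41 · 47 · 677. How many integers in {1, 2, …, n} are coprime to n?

φ(3) = 3 − 1 = 2.
φ(7) = 7 − 1 = 6.
φ(41) = 41 − 1 = 40.
φ(47) = 47 − 1 = 46.
φ(677) = 677 − 1 = 676.
φ(27396159) = 2 × 6 × 40 × 46 × 676 = 14926080.

14926080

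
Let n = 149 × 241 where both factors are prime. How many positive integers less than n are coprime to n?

35520

φ(n) = (p − 1)(q − 1) = (149−1)(241−1) = 148·240 = 35520.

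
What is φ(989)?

924

989 = 23 · 43.
φ(989) = 989 · (1 − 1/23) · (1 − 1/43)
       = 989 · 924/989 = 924.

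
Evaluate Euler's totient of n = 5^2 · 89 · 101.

φ(224725) = 224725 · (1 − 1/5) · (1 − 1/89) · (1 − 1/101)
       = 224725 · 35200/44945 = 176000.

176000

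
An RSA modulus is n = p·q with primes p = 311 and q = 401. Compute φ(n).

124000

φ(n) = (p − 1)(q − 1) = (311−1)(401−1) = 310·400 = 124000.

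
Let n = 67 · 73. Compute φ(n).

φ(67) = 67 − 1 = 66.
φ(73) = 73 − 1 = 72.
Multiply: 66 · 72 = 4752.

4752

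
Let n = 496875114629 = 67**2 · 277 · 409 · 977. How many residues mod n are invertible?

486001714176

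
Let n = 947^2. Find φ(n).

895862

φ(947^2) = 947^2 − 947^1 = 896809 − 947 = 895862.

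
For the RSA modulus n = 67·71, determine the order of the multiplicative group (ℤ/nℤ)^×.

φ(pq) = (p−1)(q−1) = 66 · 70 = 4620.

4620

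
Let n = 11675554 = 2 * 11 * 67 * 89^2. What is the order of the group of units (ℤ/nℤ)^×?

5169120

φ(2) = 2 − 1 = 1.
φ(11) = 11 − 1 = 10.
φ(67) = 67 − 1 = 66.
φ(89^2) = 89^2 − 89^1 = 7921 − 89 = 7832.
Since φ is multiplicative, φ(11675554) = 1 · 10 · 66 · 7832 = 5169120.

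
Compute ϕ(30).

8

30 = 2 · 3 · 5.
φ(30) = 30 · (1 − 1/2) · (1 − 1/3) · (1 − 1/5)
       = 30 · 8/30 = 8.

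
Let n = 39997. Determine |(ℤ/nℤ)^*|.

36432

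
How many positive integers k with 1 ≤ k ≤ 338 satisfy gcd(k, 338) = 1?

156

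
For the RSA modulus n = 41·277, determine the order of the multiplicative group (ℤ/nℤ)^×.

11040

φ(n) = (p − 1)(q − 1) = (41−1)(277−1) = 40·276 = 11040.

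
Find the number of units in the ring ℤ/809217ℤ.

Prime factorization: 809217 = 3^3 * 17 * 41 * 43.
φ(809217) = 809217 · (1 − 1/3) · (1 − 1/17) · (1 − 1/41) · (1 − 1/43)
       = 809217 · 53760/89913 = 483840.

483840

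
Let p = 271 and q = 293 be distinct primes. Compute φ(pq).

78840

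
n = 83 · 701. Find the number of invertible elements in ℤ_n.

57400

φ(83) = 83 − 1 = 82.
φ(701) = 701 − 1 = 700.
φ(58183) = 82 × 700 = 57400.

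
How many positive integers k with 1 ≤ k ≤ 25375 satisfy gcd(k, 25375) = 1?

Prime factorization: 25375 = 5**3 * 7 * 29.
φ(5^3) = 5^3 − 5^2 = 125 − 25 = 100.
φ(7) = 7 − 1 = 6.
φ(29) = 29 − 1 = 28.
φ(25375) = 100 × 6 × 28 = 16800.

16800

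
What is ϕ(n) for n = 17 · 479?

φ(17) = 17 − 1 = 16.
φ(479) = 479 − 1 = 478.
Multiply: 16 · 478 = 7648.

7648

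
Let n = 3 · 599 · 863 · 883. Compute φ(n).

φ(1369366113) = 1369366113 · (1 − 1/3) · (1 − 1/599) · (1 − 1/863) · (1 − 1/883)
       = 1369366113 · 909299664/1369366113 = 909299664.

909299664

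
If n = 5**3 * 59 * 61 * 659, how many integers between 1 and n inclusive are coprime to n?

φ(5^3) = 5^2·(5−1) = 25·4 = 100.
φ(59) = 59 − 1 = 58.
φ(61) = 61 − 1 = 60.
φ(659) = 659 − 1 = 658.
φ(296467625) = 100 × 58 × 60 × 658 = 228984000.

228984000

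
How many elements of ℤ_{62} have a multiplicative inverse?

30

Factor 62: 62 = 2 × 31.
φ(2) = 2 − 1 = 1.
φ(31) = 31 − 1 = 30.
φ(62) = 1 × 30 = 30.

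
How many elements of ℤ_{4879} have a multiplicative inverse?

3840

4879 = 7 × 17 × 41.
φ(7) = 7 − 1 = 6.
φ(17) = 17 − 1 = 16.
φ(41) = 41 − 1 = 40.
Multiply: 6 · 16 · 40 = 3840.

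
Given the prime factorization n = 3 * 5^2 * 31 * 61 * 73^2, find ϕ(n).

378432000

φ(3) = 3 − 1 = 2.
φ(5^2) = 5^2 − 5^1 = 25 − 5 = 20.
φ(31) = 31 − 1 = 30.
φ(61) = 61 − 1 = 60.
φ(73^2) = 73^1·(73−1) = 73·72 = 5256.
Since φ is multiplicative, φ(755785425) = 2 · 20 · 30 · 60 · 5256 = 378432000.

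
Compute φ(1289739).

First factor: 1289739 = 3 × 11^3 × 17 × 19.
φ(1289739) = 1289739 · (1 − 1/3) · (1 − 1/11) · (1 − 1/17) · (1 − 1/19)
       = 1289739 · 5760/10659 = 696960.

696960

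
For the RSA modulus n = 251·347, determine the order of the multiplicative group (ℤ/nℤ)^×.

86500

For distinct primes, φ(pq) = (p−1)(q−1) = 250 × 346 = 86500.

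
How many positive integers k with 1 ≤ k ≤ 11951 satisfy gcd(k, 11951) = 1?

First factor: 11951 = 17 * 19 * 37.
φ(11951) = 11951 · (1 − 1/17) · (1 − 1/19) · (1 − 1/37)
       = 11951 · 10368/11951 = 10368.

10368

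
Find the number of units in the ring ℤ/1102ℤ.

504

Prime factorization: 1102 = 2 * 19 * 29.
φ(1102) = 1102 · (1 − 1/2) · (1 − 1/19) · (1 − 1/29)
       = 1102 · 504/1102 = 504.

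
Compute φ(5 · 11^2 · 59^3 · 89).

7817490560

φ(5) = 5 − 1 = 4.
φ(11^2) = 11^1·(11−1) = 11·10 = 110.
φ(59^3) = 59^3 − 59^2 = 205379 − 3481 = 201898.
φ(89) = 89 − 1 = 88.
φ(11058632255) = 4 × 110 × 201898 × 88 = 7817490560.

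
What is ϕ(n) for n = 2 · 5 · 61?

240

φ(2) = 2 − 1 = 1.
φ(5) = 5 − 1 = 4.
φ(61) = 61 − 1 = 60.
φ(610) = 1 × 4 × 60 = 240.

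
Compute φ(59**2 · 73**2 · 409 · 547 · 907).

φ(3764156442823489) = 3764156442823489 · (1 − 1/59) · (1 − 1/73) · (1 − 1/409) · (1 − 1/547) · (1 − 1/907)
       = 3764156442823489 · 842832926208/873962489627 = 3630081413177856.

3630081413177856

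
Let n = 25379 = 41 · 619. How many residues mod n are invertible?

24720

φ(41) = 41 − 1 = 40.
φ(619) = 619 − 1 = 618.
Since φ is multiplicative, φ(25379) = 40 · 618 = 24720.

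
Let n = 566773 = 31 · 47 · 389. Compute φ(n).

535440

φ(31) = 31 − 1 = 30.
φ(47) = 47 − 1 = 46.
φ(389) = 389 − 1 = 388.
Since φ is multiplicative, φ(566773) = 30 · 46 · 388 = 535440.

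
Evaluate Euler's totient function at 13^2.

156

φ(169) = 169 · (1 − 1/13)
       = 169 · 12/13 = 156.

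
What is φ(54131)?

First factor: 54131 = 7 * 11 * 19 * 37.
φ(54131) = 54131 · (1 − 1/7) · (1 − 1/11) · (1 − 1/19) · (1 − 1/37)
       = 54131 · 38880/54131 = 38880.

38880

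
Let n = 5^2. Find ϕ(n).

φ(5^2) = 5^1·(5−1) = 5·4 = 20.

20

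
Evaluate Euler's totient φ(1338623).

1338623 = 11^2 × 13 × 23 × 37.
φ(1338623) = 1338623 · (1 − 1/11) · (1 − 1/13) · (1 − 1/23) · (1 − 1/37)
       = 1338623 · 95040/121693 = 1045440.

1045440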